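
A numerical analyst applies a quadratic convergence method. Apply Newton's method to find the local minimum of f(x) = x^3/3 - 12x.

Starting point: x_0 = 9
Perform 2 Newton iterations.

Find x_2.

f(x) = x^3/3 - 12x
f'(x) = x^2 - 12, f''(x) = 2x
Newton update: x_{n+1} = x_n - (x_n^2 - 12)/(2*x_n)
Step 1: x_0 = 9, f'=69, f''=18, x_1 = 31/6
Step 2: x_1 = 31/6, f'=529/36, f''=31/3, x_2 = 1393/372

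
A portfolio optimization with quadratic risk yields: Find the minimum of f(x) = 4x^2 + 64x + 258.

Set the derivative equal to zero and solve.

f(x) = 4x^2 + 64x + 258
f'(x) = 8x + (64) = 0
x = -64/8 = -8
f(-8) = 2
Since f''(x) = 8 > 0, this is a minimum.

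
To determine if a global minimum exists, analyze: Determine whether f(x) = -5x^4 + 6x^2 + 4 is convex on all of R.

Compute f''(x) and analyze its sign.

f(x) = -5x^4 + 6x^2 + 4
f'(x) = -20x^3 + 12x
f''(x) = -60x^2 + 12
f''(x) = -60x^2 + 12 -> -inf as |x| -> inf
Therefore, f is not globally convex on R.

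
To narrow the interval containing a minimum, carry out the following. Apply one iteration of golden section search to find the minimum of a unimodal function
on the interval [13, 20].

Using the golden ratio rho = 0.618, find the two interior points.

Golden section search on [13, 20].
Golden ratio rho = 0.618 (approx).
Interior points:
  x_1 = 13 + (1-0.618)*7 = 15.6740
  x_2 = 13 + 0.618*7 = 17.3260
Compare f(x_1) and f(x_2) to determine which subinterval to keep.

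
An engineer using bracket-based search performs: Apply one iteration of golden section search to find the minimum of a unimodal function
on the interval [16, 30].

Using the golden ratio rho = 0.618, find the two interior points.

Golden section search on [16, 30].
Golden ratio rho = 0.618 (approx).
Interior points:
  x_1 = 16 + (1-0.618)*14 = 21.3480
  x_2 = 16 + 0.618*14 = 24.6520
Compare f(x_1) and f(x_2) to determine which subinterval to keep.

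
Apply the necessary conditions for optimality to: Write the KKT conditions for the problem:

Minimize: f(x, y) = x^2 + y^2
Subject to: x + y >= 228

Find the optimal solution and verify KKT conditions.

KKT conditions for min x^2 + y^2 s.t. x + y >= 228:
Stationarity: 2x = mu, 2y = mu
So x = y = mu/2.
Complementary slackness: mu*(x + y - 228) = 0
Primal feasibility: x + y >= 228; dual feasibility: mu >= 0
If mu = 0 then x = y = 0, but 0 + 0 < 228 is infeasible, so the constraint is active.
Constraint active: x + y = 2*(mu/2) = 228 => mu = 228
x = y = 114, f = 25992
Verify: stationarity 2*114 = 228 = mu; primal 114 + 114 = 228 >= 228; dual mu = 228 >= 0; complementary slackness 228*(228 - 228) = 0. All KKT conditions hold.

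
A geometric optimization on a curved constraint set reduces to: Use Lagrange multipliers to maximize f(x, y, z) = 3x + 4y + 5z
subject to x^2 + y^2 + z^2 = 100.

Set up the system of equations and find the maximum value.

Lagrange conditions: 3 = 2*lambda*x, 4 = 2*lambda*y, 5 = 2*lambda*z
So x:3 = y:4 = z:5, i.e. x = 3t, y = 4t, z = 5t
Constraint: t^2*(3^2 + 4^2 + 5^2) = 100
  t^2 * 50 = 100  =>  t = sqrt(2)
Maximum = 3*3t + 4*4t + 5*5t = 50*sqrt(2) = sqrt(5000)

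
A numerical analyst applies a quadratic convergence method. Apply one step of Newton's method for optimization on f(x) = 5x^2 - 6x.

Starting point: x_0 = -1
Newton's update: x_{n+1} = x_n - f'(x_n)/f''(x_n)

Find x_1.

f(x) = 5x^2 - 6x
f'(x) = 10x + (-6), f''(x) = 10
Newton step: x_1 = x_0 - f'(x_0)/f''(x_0)
f'(-1) = -16
x_1 = -1 - -16/10 = 3/5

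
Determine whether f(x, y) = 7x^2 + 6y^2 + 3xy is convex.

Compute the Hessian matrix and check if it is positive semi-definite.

f(x,y) = 7x^2 + 6y^2 + 3xy
Hessian H = [[14, 3], [3, 12]]
trace(H) = 26, det(H) = 159
Eigenvalues: (26 +/- sqrt(40)) / 2 = 16.16, 9.838
Since both eigenvalues > 0, f is convex.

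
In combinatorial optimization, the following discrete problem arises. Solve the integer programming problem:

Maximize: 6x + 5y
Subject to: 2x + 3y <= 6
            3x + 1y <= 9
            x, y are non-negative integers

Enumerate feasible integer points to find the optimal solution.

Constraint 1: 2x + 3y <= 6
Constraint 2: 3x + 1y <= 9
Feasible x range (need y >= 0): 0 <= x <= min(6/2, 9/3) => x in {0, ..., 3}.
Enumerate feasible integer points row by row (the coefficient of y is 5 > 0, so for each x the largest feasible y gives the best value):
  x = 0: y <= min((6 - 2*0)/3, (9 - 3*0)/1) => y in {0, ..., 2}; best 6*0 + 5*2 = 10
  x = 1: y <= min((6 - 2*1)/3, (9 - 3*1)/1) => y in {0, ..., 1}; best 6*1 + 5*1 = 11
  x = 2: y <= min((6 - 2*2)/3, (9 - 3*2)/1) => y in {0}; best 6*2 + 5*0 = 12
  x = 3: y <= min((6 - 2*3)/3, (9 - 3*3)/1) => y in {0}; best 6*3 + 5*0 = 18
The maximum 6x + 5y = 18 is achieved at x = 3, y = 0.
Check: 2*3 + 3*0 = 6 <= 6 and 3*3 + 1*0 = 9 <= 9.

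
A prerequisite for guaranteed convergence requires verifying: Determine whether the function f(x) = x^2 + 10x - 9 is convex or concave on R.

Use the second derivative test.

f(x) = x^2 + 10x - 9
f'(x) = 2x + 10
f''(x) = 2
Since f''(x) = 2 > 0 for all x, f is convex on R.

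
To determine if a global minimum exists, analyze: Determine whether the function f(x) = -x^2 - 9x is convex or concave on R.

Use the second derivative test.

f(x) = -x^2 - 9x
f'(x) = -2x - 9
f''(x) = -2
Since f''(x) = -2 < 0 for all x, f is concave on R.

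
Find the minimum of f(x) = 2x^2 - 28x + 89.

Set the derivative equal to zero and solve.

f(x) = 2x^2 - 28x + 89
f'(x) = 4x + (-28) = 0
x = 28/4 = 7
f(7) = -9
Since f''(x) = 4 > 0, this is a minimum.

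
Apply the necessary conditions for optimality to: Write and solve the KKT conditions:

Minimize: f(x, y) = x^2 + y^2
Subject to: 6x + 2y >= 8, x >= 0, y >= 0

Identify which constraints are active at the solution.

KKT conditions for min x^2 + y^2 s.t. 6x + 2y >= 8, x >= 0, y >= 0:
Stationarity: 2x = mu*6 + mu_x, 2y = mu*2 + mu_y, with mu, mu_x, mu_y >= 0
Complementary slackness: mu*(6x + 2y - 8) = 0, mu_x*x = 0, mu_y*y = 0
(0, 0) is infeasible (6*0 + 2*0 < 8), so if mu = 0 stationarity would force x = mu_x/2 >= 0, y = mu_y/2 >= 0 with mu_x*x = mu_y*y = 0, i.e. x = y = 0: contradiction. Hence mu > 0 and 6x + 2y = 8 is active.
Try x > 0, y > 0 (so mu_x = mu_y = 0): x = 6*mu/2, y = 2*mu/2
Substitute: 6*(6*mu/2) + 2*(2*mu/2) = 8
  mu*40/2 = 8 => mu = 2/5
x* = 6/5 > 0, y* = 2/5 > 0, consistent with mu_x = mu_y = 0.
f is convex and the constraints are linear, so this KKT point is the global minimum.
f* = 8/5
Active constraints: 6x + 2y >= 8 (holds with equality, mu = 2/5 > 0); x >= 0 and y >= 0 are inactive (mu_x = mu_y = 0).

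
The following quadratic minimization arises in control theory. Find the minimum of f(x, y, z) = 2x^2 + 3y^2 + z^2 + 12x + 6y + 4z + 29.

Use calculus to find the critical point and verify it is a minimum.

f(x,y,z) = 2x^2 + 3y^2 + z^2 + 12x + 6y + 4z + 29
df/dx = 4x + (12) = 0 => x = -3
df/dy = 6y + (6) = 0 => y = -1
df/dz = 2z + (4) = 0 => z = -2
f(-3,-1,-2) = 2*(-3)^2 + 3*(-1)^2 + 1*(-2)^2 + 12*(-3) + 6*(-1) + 4*(-2) + 29 = 4
Hessian is diagonal with entries 4, 6, 2 > 0, confirmed minimum.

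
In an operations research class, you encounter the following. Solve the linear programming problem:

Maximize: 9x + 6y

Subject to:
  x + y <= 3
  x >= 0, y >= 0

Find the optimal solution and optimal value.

The feasible region has vertices at [(0, 0), (3, 0), (0, 3)].
Checking objective 9x + 6y at each vertex:
  (0, 0): 9*0 + 6*0 = 0
  (3, 0): 9*3 + 6*0 = 27
  (0, 3): 9*0 + 6*3 = 18
Maximum is 27 at (3, 0).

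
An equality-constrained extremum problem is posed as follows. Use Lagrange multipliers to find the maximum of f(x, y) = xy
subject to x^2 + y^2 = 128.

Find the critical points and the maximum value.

Lagrange conditions: y = 2*lambda*x and x = 2*lambda*y
If x = 0 then y = 0, violating the constraint, so x, y != 0.
Dividing: y/x = x/y => x^2 = y^2 => y = x or y = -x
Constraint: 2x^2 = 128 => x^2 = 64 => x = +/-8
Critical points: (8, 8), (-8, -8), (8, -8), (-8, 8)
  y = x:  xy = x^2 = 64  at (8, 8) and (-8, -8)
  y = -x: xy = -x^2 = -64 at (8, -8) and (-8, 8)
Maximum xy = 64 at (8, 8) and (-8, -8)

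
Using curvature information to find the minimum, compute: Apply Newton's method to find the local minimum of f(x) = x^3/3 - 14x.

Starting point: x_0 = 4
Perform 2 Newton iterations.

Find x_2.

f(x) = x^3/3 - 14x
f'(x) = x^2 - 14, f''(x) = 2x
Newton update: x_{n+1} = x_n - (x_n^2 - 14)/(2*x_n)
Step 1: x_0 = 4, f'=2, f''=8, x_1 = 15/4
Step 2: x_1 = 15/4, f'=1/16, f''=15/2, x_2 = 449/120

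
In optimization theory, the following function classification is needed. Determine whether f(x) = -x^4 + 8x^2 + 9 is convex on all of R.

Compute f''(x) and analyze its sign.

f(x) = -x^4 + 8x^2 + 9
f'(x) = -4x^3 + 16x
f''(x) = -12x^2 + 16
f''(x) = -12x^2 + 16 -> -inf as |x| -> inf
Therefore, f is not globally convex on R.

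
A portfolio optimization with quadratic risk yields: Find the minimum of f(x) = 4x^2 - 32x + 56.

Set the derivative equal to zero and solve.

f(x) = 4x^2 - 32x + 56
f'(x) = 8x + (-32) = 0
x = 32/8 = 4
f(4) = -8
Since f''(x) = 8 > 0, this is a minimum.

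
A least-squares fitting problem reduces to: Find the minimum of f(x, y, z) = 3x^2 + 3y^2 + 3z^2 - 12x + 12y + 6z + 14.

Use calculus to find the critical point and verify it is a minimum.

f(x,y,z) = 3x^2 + 3y^2 + 3z^2 - 12x + 12y + 6z + 14
df/dx = 6x + (-12) = 0 => x = 2
df/dy = 6y + (12) = 0 => y = -2
df/dz = 6z + (6) = 0 => z = -1
f(2,-2,-1) = 3*(2)^2 + 3*(-2)^2 + 3*(-1)^2 + -12*(2) + 12*(-2) + 6*(-1) + 14 = -13
Hessian is diagonal with entries 6, 6, 6 > 0, confirmed minimum.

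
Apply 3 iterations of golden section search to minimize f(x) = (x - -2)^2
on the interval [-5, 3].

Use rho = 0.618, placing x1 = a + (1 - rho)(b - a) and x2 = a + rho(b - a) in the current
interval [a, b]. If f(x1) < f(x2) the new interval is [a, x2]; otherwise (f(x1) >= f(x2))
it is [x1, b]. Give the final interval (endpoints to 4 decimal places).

Golden section search for min of f(x) = (x - -2)^2 on [-5, 3].
Each step: x1 = a + (1 - rho)(b - a), x2 = a + rho(b - a); if f(x1) < f(x2) keep [a, x2], otherwise keep [x1, b].
Step 1: [-5.0000, 3.0000], x1=-1.9440 (f=0.0031), x2=-0.0560 (f=3.7791); f(x1) < f(x2) => keep [-5.0000, -0.0560]
Step 2: [-5.0000, -0.0560], x1=-3.1114 (f=1.2352), x2=-1.9446 (f=0.0031); f(x1) > f(x2) => keep [-3.1114, -0.0560]
Step 3: [-3.1114, -0.0560], x1=-1.9442 (f=0.0031), x2=-1.2232 (f=0.6035); f(x1) < f(x2) => keep [-3.1114, -1.2232]
Final interval: [-3.1114, -1.2232]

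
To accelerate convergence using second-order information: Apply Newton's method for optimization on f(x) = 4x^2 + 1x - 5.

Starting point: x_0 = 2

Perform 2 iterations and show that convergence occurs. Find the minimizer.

f(x) = 4x^2 + 1x - 5, f'(x) = 8x + (1), f''(x) = 8
Step 1: f'(2) = 17, x_1 = 2 - 17/8 = -1/8
Step 2: f'(-1/8) = 0, x_2 = -1/8 (converged)
Newton's method converges in 1 step for quadratics.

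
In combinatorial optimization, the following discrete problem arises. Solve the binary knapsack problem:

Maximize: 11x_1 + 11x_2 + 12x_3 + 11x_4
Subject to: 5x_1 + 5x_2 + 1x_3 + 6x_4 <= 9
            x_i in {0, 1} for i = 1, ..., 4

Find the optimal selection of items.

Items: item 1 (v=11, w=5), item 2 (v=11, w=5), item 3 (v=12, w=1), item 4 (v=11, w=6)
Capacity: 9
Checking all 16 subsets (w = total weight, v = total value):
  {}: w = 0, v = 0
  {1}: w = 5, v = 11
  {2}: w = 5, v = 11
  {3}: w = 1, v = 12
  {4}: w = 6, v = 11
  {1, 2}: w = 10 > 9, infeasible
  {1, 3}: w = 6, v = 23
  {1, 4}: w = 11 > 9, infeasible
  {2, 3}: w = 6, v = 23
  {2, 4}: w = 11 > 9, infeasible
  {3, 4}: w = 7, v = 23
  {1, 2, 3}: w = 11 > 9, infeasible
  {1, 2, 4}: w = 16 > 9, infeasible
  {1, 3, 4}: w = 12 > 9, infeasible
  {2, 3, 4}: w = 12 > 9, infeasible
  {1, 2, 3, 4}: w = 17 > 9, infeasible
Best feasible subset: items [1, 3]
(The same value 23 is also attained by {2, 3}, {3, 4}.)
Total weight: 6 <= 9, total value: 23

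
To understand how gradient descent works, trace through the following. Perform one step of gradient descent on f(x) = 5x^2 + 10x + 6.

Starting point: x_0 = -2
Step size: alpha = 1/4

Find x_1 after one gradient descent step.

f(x) = 5x^2 + 10x + 6
f'(x) = 10x + 10
f'(-2) = 10*-2 + (10) = -10
x_1 = x_0 - alpha * f'(x_0) = -2 - 1/4 * -10 = 1/2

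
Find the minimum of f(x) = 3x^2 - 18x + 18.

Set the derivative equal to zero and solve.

f(x) = 3x^2 - 18x + 18
f'(x) = 6x + (-18) = 0
x = 18/6 = 3
f(3) = -9
Since f''(x) = 6 > 0, this is a minimum.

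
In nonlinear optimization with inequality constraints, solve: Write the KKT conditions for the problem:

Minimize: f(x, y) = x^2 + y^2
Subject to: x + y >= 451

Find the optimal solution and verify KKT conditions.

KKT conditions for min x^2 + y^2 s.t. x + y >= 451:
Stationarity: 2x = mu, 2y = mu
So x = y = mu/2.
Complementary slackness: mu*(x + y - 451) = 0
Primal feasibility: x + y >= 451; dual feasibility: mu >= 0
If mu = 0 then x = y = 0, but 0 + 0 < 451 is infeasible, so the constraint is active.
Constraint active: x + y = 2*(mu/2) = 451 => mu = 451
x = y = 451/2, f = 203401/2
Verify: stationarity 2*(451/2) = 451 = mu; primal 451/2 + 451/2 = 451 >= 451; dual mu = 451 >= 0; complementary slackness 451*(451 - 451) = 0. All KKT conditions hold.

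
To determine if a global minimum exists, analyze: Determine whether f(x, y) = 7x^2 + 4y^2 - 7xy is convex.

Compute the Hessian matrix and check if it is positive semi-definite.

f(x,y) = 7x^2 + 4y^2 - 7xy
Hessian H = [[14, -7], [-7, 8]]
trace(H) = 22, det(H) = 63
Eigenvalues: (22 +/- sqrt(232)) / 2 = 18.62, 3.384
Since both eigenvalues > 0, f is convex.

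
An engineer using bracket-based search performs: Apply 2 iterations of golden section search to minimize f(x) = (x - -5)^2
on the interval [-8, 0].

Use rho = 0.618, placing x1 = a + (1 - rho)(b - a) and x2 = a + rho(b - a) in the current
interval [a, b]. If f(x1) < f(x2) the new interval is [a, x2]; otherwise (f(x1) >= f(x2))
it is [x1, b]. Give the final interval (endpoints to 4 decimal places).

Golden section search for min of f(x) = (x - -5)^2 on [-8, 0].
Each step: x1 = a + (1 - rho)(b - a), x2 = a + rho(b - a); if f(x1) < f(x2) keep [a, x2], otherwise keep [x1, b].
Step 1: [-8.0000, 0.0000], x1=-4.9440 (f=0.0031), x2=-3.0560 (f=3.7791); f(x1) < f(x2) => keep [-8.0000, -3.0560]
Step 2: [-8.0000, -3.0560], x1=-6.1114 (f=1.2352), x2=-4.9446 (f=0.0031); f(x1) > f(x2) => keep [-6.1114, -3.0560]
Final interval: [-6.1114, -3.0560]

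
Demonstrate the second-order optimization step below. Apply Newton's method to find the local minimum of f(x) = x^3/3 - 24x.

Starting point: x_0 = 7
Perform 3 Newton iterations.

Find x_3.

f(x) = x^3/3 - 24x
f'(x) = x^2 - 24, f''(x) = 2x
Newton update: x_{n+1} = x_n - (x_n^2 - 24)/(2*x_n)
Step 1: x_0 = 7, f'=25, f''=14, x_1 = 73/14
Step 2: x_1 = 73/14, f'=625/196, f''=73/7, x_2 = 10033/2044
Step 3: x_2 = 10033/2044, f'=390625/4177936, f''=10033/1022, x_3 = 200931553/41014904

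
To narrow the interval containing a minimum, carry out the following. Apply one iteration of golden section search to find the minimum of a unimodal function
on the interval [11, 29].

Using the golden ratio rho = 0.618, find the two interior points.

Golden section search on [11, 29].
Golden ratio rho = 0.618 (approx).
Interior points:
  x_1 = 11 + (1-0.618)*18 = 17.8760
  x_2 = 11 + 0.618*18 = 22.1240
Compare f(x_1) and f(x_2) to determine which subinterval to keep.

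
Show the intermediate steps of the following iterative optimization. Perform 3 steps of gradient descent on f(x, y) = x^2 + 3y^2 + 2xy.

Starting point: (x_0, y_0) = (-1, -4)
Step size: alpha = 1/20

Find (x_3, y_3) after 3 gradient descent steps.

f(x,y) = x^2 + 3y^2 + 2xy
grad_x = 2x + 2y, grad_y = 6y + 2x
Step 1: grad = (-10, -26), (-1/2, -27/10)
Step 2: grad = (-32/5, -86/5), (-9/50, -46/25)
Step 3: grad = (-101/25, -57/5), (11/500, -127/100)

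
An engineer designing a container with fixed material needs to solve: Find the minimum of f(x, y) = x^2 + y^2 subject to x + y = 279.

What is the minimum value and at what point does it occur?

Substitute y = 279 - x into f(x,y) = x^2 + y^2:
g(x) = x^2 + (279 - x)^2 = 2x^2 - 558x + 77841
g'(x) = 4x - 558 = 0  =>  x = 279/2
y = 279 - 279/2 = 279/2
Minimum value = (279/2)^2 + (279/2)^2 = 77841/2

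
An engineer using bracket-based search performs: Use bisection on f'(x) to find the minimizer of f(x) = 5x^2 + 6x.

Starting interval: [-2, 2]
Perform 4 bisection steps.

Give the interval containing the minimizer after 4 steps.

Finding critical point of f(x) = 5x^2 + 6x using bisection on f'(x) = 10x + 6.
f'(x) = 0 when x = -3/5.
Starting interval: [-2, 2]
Step 1: mid = 0, f'(mid) = 6, new interval = [-2, 0]
Step 2: mid = -1, f'(mid) = -4, new interval = [-1, 0]
Step 3: mid = -1/2, f'(mid) = 1, new interval = [-1, -1/2]
Step 4: mid = -3/4, f'(mid) = -3/2, new interval = [-3/4, -1/2]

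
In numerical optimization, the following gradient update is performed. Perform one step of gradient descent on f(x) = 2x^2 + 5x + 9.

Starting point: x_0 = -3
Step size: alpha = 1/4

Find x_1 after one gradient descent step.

f(x) = 2x^2 + 5x + 9
f'(x) = 4x + 5
f'(-3) = 4*-3 + (5) = -7
x_1 = x_0 - alpha * f'(x_0) = -3 - 1/4 * -7 = -5/4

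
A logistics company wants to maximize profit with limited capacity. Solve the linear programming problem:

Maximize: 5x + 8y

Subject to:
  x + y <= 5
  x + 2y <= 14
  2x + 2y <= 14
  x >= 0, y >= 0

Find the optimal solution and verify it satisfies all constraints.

Feasible vertices: (0, 0), (0, 5), (5, 0)
Objective 5x + 8y at each vertex:
  (0, 0): 0
  (0, 5): 40
  (5, 0): 25
Maximum is 40 at (0, 5).
Verify constraints at (x, y) = (0, 5):
  1*0 + 1*5 = 5 <= 5 (active)
  1*0 + 2*5 = 10 <= 14
  2*0 + 2*5 = 10 <= 14
  x = 0 >= 0, y = 5 >= 0. All constraints satisfied.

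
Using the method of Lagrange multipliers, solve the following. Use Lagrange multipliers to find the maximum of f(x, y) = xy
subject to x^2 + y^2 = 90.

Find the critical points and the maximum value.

Lagrange conditions: y = 2*lambda*x and x = 2*lambda*y
If x = 0 then y = 0, violating the constraint, so x, y != 0.
Dividing: y/x = x/y => x^2 = y^2 => y = x or y = -x
Constraint: 2x^2 = 90 => x^2 = 45 => x = +/-sqrt(45)
Critical points: (sqrt(45), sqrt(45)), (-sqrt(45), -sqrt(45)), (sqrt(45), -sqrt(45)), (-sqrt(45), sqrt(45))
  y = x:  xy = x^2 = 45  at (sqrt(45), sqrt(45)) and (-sqrt(45), -sqrt(45))
  y = -x: xy = -x^2 = -45 at (sqrt(45), -sqrt(45)) and (-sqrt(45), sqrt(45))
Maximum xy = 45 at (sqrt(45), sqrt(45)) and (-sqrt(45), -sqrt(45))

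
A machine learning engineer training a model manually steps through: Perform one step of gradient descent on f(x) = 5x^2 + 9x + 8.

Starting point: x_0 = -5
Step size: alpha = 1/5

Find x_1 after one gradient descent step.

f(x) = 5x^2 + 9x + 8
f'(x) = 10x + 9
f'(-5) = 10*-5 + (9) = -41
x_1 = x_0 - alpha * f'(x_0) = -5 - 1/5 * -41 = 16/5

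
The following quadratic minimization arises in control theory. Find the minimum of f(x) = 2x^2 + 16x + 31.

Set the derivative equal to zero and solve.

f(x) = 2x^2 + 16x + 31
f'(x) = 4x + (16) = 0
x = -16/4 = -4
f(-4) = -1
Since f''(x) = 4 > 0, this is a minimum.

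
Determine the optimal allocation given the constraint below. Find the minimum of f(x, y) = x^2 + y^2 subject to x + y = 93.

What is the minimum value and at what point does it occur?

Substitute y = 93 - x into f(x,y) = x^2 + y^2:
g(x) = x^2 + (93 - x)^2 = 2x^2 - 186x + 8649
g'(x) = 4x - 186 = 0  =>  x = 93/2
y = 93 - 93/2 = 93/2
Minimum value = (93/2)^2 + (93/2)^2 = 8649/2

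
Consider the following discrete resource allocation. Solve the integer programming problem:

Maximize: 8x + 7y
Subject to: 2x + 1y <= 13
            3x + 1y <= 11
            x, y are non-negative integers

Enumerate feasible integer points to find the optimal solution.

Constraint 1: 2x + 1y <= 13
Constraint 2: 3x + 1y <= 11
Feasible x range (need y >= 0): 0 <= x <= min(13/2, 11/3) => x in {0, ..., 3}.
Enumerate feasible integer points row by row (the coefficient of y is 7 > 0, so for each x the largest feasible y gives the best value):
  x = 0: y <= min((13 - 2*0)/1, (11 - 3*0)/1) => y in {0, ..., 11}; best 8*0 + 7*11 = 77
  x = 1: y <= min((13 - 2*1)/1, (11 - 3*1)/1) => y in {0, ..., 8}; best 8*1 + 7*8 = 64
  x = 2: y <= min((13 - 2*2)/1, (11 - 3*2)/1) => y in {0, ..., 5}; best 8*2 + 7*5 = 51
  x = 3: y <= min((13 - 2*3)/1, (11 - 3*3)/1) => y in {0, ..., 2}; best 8*3 + 7*2 = 38
The maximum 8x + 7y = 77 is achieved at x = 0, y = 11.
Check: 2*0 + 1*11 = 11 <= 13 and 3*0 + 1*11 = 11 <= 11.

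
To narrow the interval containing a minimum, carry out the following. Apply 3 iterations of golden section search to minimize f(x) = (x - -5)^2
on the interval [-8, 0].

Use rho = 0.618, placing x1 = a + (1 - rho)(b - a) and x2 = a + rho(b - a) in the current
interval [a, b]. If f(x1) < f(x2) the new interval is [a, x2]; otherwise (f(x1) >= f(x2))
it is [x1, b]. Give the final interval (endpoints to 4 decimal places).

Golden section search for min of f(x) = (x - -5)^2 on [-8, 0].
Each step: x1 = a + (1 - rho)(b - a), x2 = a + rho(b - a); if f(x1) < f(x2) keep [a, x2], otherwise keep [x1, b].
Step 1: [-8.0000, 0.0000], x1=-4.9440 (f=0.0031), x2=-3.0560 (f=3.7791); f(x1) < f(x2) => keep [-8.0000, -3.0560]
Step 2: [-8.0000, -3.0560], x1=-6.1114 (f=1.2352), x2=-4.9446 (f=0.0031); f(x1) > f(x2) => keep [-6.1114, -3.0560]
Step 3: [-6.1114, -3.0560], x1=-4.9442 (f=0.0031), x2=-4.2232 (f=0.6035); f(x1) < f(x2) => keep [-6.1114, -4.2232]
Final interval: [-6.1114, -4.2232]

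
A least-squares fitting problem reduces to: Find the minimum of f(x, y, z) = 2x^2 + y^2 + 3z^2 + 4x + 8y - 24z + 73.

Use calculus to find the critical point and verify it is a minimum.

f(x,y,z) = 2x^2 + y^2 + 3z^2 + 4x + 8y - 24z + 73
df/dx = 4x + (4) = 0 => x = -1
df/dy = 2y + (8) = 0 => y = -4
df/dz = 6z + (-24) = 0 => z = 4
f(-1,-4,4) = 2*(-1)^2 + 1*(-4)^2 + 3*(4)^2 + 4*(-1) + 8*(-4) + -24*(4) + 73 = 7
Hessian is diagonal with entries 4, 2, 6 > 0, confirmed minimum.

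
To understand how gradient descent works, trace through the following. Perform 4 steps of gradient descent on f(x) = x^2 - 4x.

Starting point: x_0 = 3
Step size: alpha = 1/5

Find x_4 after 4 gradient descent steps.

f(x) = x^2 - 4x, f'(x) = 2x + (-4)
Step 1: f'(3) = 2, x_1 = 3 - 1/5 * 2 = 13/5
Step 2: f'(13/5) = 6/5, x_2 = 13/5 - 1/5 * 6/5 = 59/25
Step 3: f'(59/25) = 18/25, x_3 = 59/25 - 1/5 * 18/25 = 277/125
Step 4: f'(277/125) = 54/125, x_4 = 277/125 - 1/5 * 54/125 = 1331/625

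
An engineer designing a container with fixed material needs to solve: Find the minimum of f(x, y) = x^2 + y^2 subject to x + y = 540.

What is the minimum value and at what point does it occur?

Substitute y = 540 - x into f(x,y) = x^2 + y^2:
g(x) = x^2 + (540 - x)^2 = 2x^2 - 1080x + 291600
g'(x) = 4x - 1080 = 0  =>  x = 270
y = 540 - 270 = 270
Minimum value = 270^2 + 270^2 = 145800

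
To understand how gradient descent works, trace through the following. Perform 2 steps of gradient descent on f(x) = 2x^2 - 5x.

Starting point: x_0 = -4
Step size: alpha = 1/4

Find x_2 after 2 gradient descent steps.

f(x) = 2x^2 - 5x, f'(x) = 4x + (-5)
Step 1: f'(-4) = -21, x_1 = -4 - 1/4 * -21 = 5/4
Step 2: f'(5/4) = 0, x_2 = 5/4 - 1/4 * 0 = 5/4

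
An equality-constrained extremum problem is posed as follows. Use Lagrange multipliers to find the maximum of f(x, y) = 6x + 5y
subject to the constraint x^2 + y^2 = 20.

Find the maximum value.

Set up Lagrange conditions: grad f = lambda * grad g
  6 = 2*lambda*x
  5 = 2*lambda*y
From these: x/y = 6/5, so x = 6t, y = 5t for some t.
Substitute into constraint: (6t)^2 + (5t)^2 = 20
  t^2 * 61 = 20
  t = sqrt(20/61)
Maximum = 6*x + 5*y = (6^2 + 5^2)*t = 61 * sqrt(20/61) = sqrt(1220)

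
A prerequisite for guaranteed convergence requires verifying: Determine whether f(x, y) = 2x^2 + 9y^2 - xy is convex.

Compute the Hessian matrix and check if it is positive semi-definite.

f(x,y) = 2x^2 + 9y^2 - xy
Hessian H = [[4, -1], [-1, 18]]
trace(H) = 22, det(H) = 71
Eigenvalues: (22 +/- sqrt(200)) / 2 = 18.07, 3.929
Since both eigenvalues > 0, f is convex.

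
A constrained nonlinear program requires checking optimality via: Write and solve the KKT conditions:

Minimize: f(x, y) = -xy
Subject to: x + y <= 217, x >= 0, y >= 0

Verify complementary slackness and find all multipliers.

Problem: min -xy s.t. x + y <= 217 (multiplier lambda), x >= 0 (mu_x), y >= 0 (mu_y)
KKT stationarity: -y + lambda - mu_x = 0, -x + lambda - mu_y = 0, with lambda, mu_x, mu_y >= 0
Complementary slackness: lambda*(x + y - 217) = 0, mu_x*x = 0, mu_y*y = 0
If lambda = 0: y = -mu_x <= 0 and x = -mu_y <= 0 force x = y = 0 with f = 0; but x = y = 217/2 is feasible with f = -47089/4 < 0, so this is not the minimum. Hence lambda > 0 and x + y = 217.
Try x > 0, y > 0 (so mu_x = mu_y = 0): y = lambda, x = lambda => x = y = lambda
x + y = 217 => 2*lambda = 217 => lambda = 217/2
x* = y* = 217/2 > 0, consistent with mu_x = mu_y = 0.
(Any feasible point with x = 0 or y = 0 has f = 0 > -47089/4, so the minimum is not on those boundaries.)
min(-xy) = -47089/4 (i.e. max xy = 47089/4)
Multipliers: lambda = 217/2, mu_x = 0, mu_y = 0
Complementary slackness: lambda*(x + y - 217) = 217/2*(217/2 + 217/2 - 217) = 0, mu_x*x = 0*217/2 = 0, mu_y*y = 0*217/2 = 0. Satisfied.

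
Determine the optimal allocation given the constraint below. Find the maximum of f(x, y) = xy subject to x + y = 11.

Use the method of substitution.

Substitute y = 11 - x into f(x,y) = xy:
g(x) = x(11 - x) = 11x - x^2
g'(x) = 11 - 2x = 0  =>  x = 11/2
y = 11 - 11/2 = 11/2
Maximum value = (11/2) * (11/2) = 121/4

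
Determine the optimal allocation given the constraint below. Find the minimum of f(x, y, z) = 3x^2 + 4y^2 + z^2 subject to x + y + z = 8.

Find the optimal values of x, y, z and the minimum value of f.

Using Lagrange multipliers on f = 3x^2 + 4y^2 + z^2 with constraint x + y + z = 8:
Conditions: 2*3*x = lambda, 2*4*y = lambda, 2*1*z = lambda
So x = lambda/6, y = lambda/8, z = lambda/2
Substituting into constraint: lambda * (19/24) = 8
lambda = 192/19
x = 32/19, y = 24/19, z = 96/19
Minimum value = 768/19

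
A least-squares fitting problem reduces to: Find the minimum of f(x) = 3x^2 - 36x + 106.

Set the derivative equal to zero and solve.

f(x) = 3x^2 - 36x + 106
f'(x) = 6x + (-36) = 0
x = 36/6 = 6
f(6) = -2
Since f''(x) = 6 > 0, this is a minimum.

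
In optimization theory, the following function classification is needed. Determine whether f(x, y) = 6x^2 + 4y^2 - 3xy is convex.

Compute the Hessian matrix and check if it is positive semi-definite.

f(x,y) = 6x^2 + 4y^2 - 3xy
Hessian H = [[12, -3], [-3, 8]]
trace(H) = 20, det(H) = 87
Eigenvalues: (20 +/- sqrt(52)) / 2 = 13.61, 6.394
Since both eigenvalues > 0, f is convex.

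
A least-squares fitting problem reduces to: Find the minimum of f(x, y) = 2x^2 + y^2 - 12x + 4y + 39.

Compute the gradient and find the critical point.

f(x,y) = 2x^2 + y^2 - 12x + 4y + 39
df/dx = 4x + (-12) = 0  =>  x = 3
df/dy = 2y + (4) = 0  =>  y = -2
f(3, -2) = 2*(3)^2 + 1*(-2)^2 + -12*(3) + 4*(-2) + 39 = 17
Hessian is diagonal with entries 4, 2 > 0, so this is a minimum.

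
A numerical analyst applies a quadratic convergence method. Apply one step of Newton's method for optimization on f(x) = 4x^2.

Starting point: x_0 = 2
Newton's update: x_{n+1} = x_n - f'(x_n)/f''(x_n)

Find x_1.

f(x) = 4x^2
f'(x) = 8x + (0), f''(x) = 8
Newton step: x_1 = x_0 - f'(x_0)/f''(x_0)
f'(2) = 16
x_1 = 2 - 16/8 = 0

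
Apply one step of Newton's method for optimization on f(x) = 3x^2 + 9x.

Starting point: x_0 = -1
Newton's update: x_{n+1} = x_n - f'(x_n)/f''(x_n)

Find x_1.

f(x) = 3x^2 + 9x
f'(x) = 6x + (9), f''(x) = 6
Newton step: x_1 = x_0 - f'(x_0)/f''(x_0)
f'(-1) = 3
x_1 = -1 - 3/6 = -3/2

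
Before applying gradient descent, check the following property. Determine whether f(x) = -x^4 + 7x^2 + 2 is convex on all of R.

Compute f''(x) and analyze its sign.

f(x) = -x^4 + 7x^2 + 2
f'(x) = -4x^3 + 14x
f''(x) = -12x^2 + 14
f''(x) = -12x^2 + 14 -> -inf as |x| -> inf
Therefore, f is not globally convex on R.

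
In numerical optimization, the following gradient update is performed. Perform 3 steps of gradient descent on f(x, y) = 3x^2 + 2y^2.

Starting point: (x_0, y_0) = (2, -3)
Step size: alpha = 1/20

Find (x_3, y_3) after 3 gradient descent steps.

f(x,y) = 3x^2 + 2y^2
grad_x = 6x + 0y, grad_y = 4y + 0x
Step 1: grad = (12, -12), (7/5, -12/5)
Step 2: grad = (42/5, -48/5), (49/50, -48/25)
Step 3: grad = (147/25, -192/25), (343/500, -192/125)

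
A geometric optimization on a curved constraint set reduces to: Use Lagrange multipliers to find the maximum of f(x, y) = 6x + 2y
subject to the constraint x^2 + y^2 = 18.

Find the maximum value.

Set up Lagrange conditions: grad f = lambda * grad g
  6 = 2*lambda*x
  2 = 2*lambda*y
From these: x/y = 6/2, so x = 6t, y = 2t for some t.
Substitute into constraint: (6t)^2 + (2t)^2 = 18
  t^2 * 40 = 18
  t = sqrt(18/40)
Maximum = 6*x + 2*y = (6^2 + 2^2)*t = 40 * sqrt(18/40) = sqrt(720)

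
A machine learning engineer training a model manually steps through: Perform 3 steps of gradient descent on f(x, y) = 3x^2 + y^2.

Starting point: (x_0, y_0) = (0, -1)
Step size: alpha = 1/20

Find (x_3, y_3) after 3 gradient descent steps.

f(x,y) = 3x^2 + y^2
grad_x = 6x + 0y, grad_y = 2y + 0x
Step 1: grad = (0, -2), (0, -9/10)
Step 2: grad = (0, -9/5), (0, -81/100)
Step 3: grad = (0, -81/50), (0, -729/1000)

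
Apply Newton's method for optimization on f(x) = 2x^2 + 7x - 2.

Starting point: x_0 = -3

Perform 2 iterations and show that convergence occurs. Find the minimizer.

f(x) = 2x^2 + 7x - 2, f'(x) = 4x + (7), f''(x) = 4
Step 1: f'(-3) = -5, x_1 = -3 - -5/4 = -7/4
Step 2: f'(-7/4) = 0, x_2 = -7/4 (converged)
Newton's method converges in 1 step for quadratics.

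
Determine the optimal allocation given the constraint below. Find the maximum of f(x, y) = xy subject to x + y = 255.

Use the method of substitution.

Substitute y = 255 - x into f(x,y) = xy:
g(x) = x(255 - x) = 255x - x^2
g'(x) = 255 - 2x = 0  =>  x = 255/2
y = 255 - 255/2 = 255/2
Maximum value = (255/2) * (255/2) = 65025/4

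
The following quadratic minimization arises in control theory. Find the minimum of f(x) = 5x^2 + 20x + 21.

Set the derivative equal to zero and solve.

f(x) = 5x^2 + 20x + 21
f'(x) = 10x + (20) = 0
x = -20/10 = -2
f(-2) = 1
Since f''(x) = 10 > 0, this is a minimum.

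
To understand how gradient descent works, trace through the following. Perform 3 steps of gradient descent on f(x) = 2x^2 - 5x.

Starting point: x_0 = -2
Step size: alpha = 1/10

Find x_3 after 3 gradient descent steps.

f(x) = 2x^2 - 5x, f'(x) = 4x + (-5)
Step 1: f'(-2) = -13, x_1 = -2 - 1/10 * -13 = -7/10
Step 2: f'(-7/10) = -39/5, x_2 = -7/10 - 1/10 * -39/5 = 2/25
Step 3: f'(2/25) = -117/25, x_3 = 2/25 - 1/10 * -117/25 = 137/250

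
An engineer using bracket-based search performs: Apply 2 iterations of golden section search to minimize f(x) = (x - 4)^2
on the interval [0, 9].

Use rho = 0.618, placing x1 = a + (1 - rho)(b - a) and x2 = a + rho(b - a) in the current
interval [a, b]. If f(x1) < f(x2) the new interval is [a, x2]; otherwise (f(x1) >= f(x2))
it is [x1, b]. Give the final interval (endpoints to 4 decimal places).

Golden section search for min of f(x) = (x - 4)^2 on [0, 9].
Each step: x1 = a + (1 - rho)(b - a), x2 = a + rho(b - a); if f(x1) < f(x2) keep [a, x2], otherwise keep [x1, b].
Step 1: [0.0000, 9.0000], x1=3.4380 (f=0.3158), x2=5.5620 (f=2.4398); f(x1) < f(x2) => keep [0.0000, 5.5620]
Step 2: [0.0000, 5.5620], x1=2.1247 (f=3.5168), x2=3.4373 (f=0.3166); f(x1) > f(x2) => keep [2.1247, 5.5620]
Final interval: [2.1247, 5.5620]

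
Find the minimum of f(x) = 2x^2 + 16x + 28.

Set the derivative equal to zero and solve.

f(x) = 2x^2 + 16x + 28
f'(x) = 4x + (16) = 0
x = -16/4 = -4
f(-4) = -4
Since f''(x) = 4 > 0, this is a minimum.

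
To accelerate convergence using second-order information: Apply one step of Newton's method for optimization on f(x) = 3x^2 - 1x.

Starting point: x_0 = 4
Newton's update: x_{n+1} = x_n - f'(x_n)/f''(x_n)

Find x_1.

f(x) = 3x^2 - 1x
f'(x) = 6x + (-1), f''(x) = 6
Newton step: x_1 = x_0 - f'(x_0)/f''(x_0)
f'(4) = 23
x_1 = 4 - 23/6 = 1/6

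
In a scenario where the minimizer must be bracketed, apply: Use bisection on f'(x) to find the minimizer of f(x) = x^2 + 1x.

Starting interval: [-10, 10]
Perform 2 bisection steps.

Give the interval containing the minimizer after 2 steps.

Finding critical point of f(x) = x^2 + 1x using bisection on f'(x) = 2x + 1.
f'(x) = 0 when x = -1/2.
Starting interval: [-10, 10]
Step 1: mid = 0, f'(mid) = 1, new interval = [-10, 0]
Step 2: mid = -5, f'(mid) = -9, new interval = [-5, 0]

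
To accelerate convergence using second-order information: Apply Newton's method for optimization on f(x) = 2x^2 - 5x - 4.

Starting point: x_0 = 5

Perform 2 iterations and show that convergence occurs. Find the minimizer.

f(x) = 2x^2 - 5x - 4, f'(x) = 4x + (-5), f''(x) = 4
Step 1: f'(5) = 15, x_1 = 5 - 15/4 = 5/4
Step 2: f'(5/4) = 0, x_2 = 5/4 (converged)
Newton's method converges in 1 step for quadratics.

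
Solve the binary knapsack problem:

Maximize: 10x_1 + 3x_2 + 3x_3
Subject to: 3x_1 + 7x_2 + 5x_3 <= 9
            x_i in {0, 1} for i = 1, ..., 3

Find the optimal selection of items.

Items: item 1 (v=10, w=3), item 2 (v=3, w=7), item 3 (v=3, w=5)
Capacity: 9
Checking all 8 subsets (w = total weight, v = total value):
  {}: w = 0, v = 0
  {1}: w = 3, v = 10
  {2}: w = 7, v = 3
  {3}: w = 5, v = 3
  {1, 2}: w = 10 > 9, infeasible
  {1, 3}: w = 8, v = 13
  {2, 3}: w = 12 > 9, infeasible
  {1, 2, 3}: w = 15 > 9, infeasible
Best feasible subset: items [1, 3]
Total weight: 8 <= 9, total value: 13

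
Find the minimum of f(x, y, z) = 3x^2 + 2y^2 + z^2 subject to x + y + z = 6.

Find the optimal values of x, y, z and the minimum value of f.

Using Lagrange multipliers on f = 3x^2 + 2y^2 + z^2 with constraint x + y + z = 6:
Conditions: 2*3*x = lambda, 2*2*y = lambda, 2*1*z = lambda
So x = lambda/6, y = lambda/4, z = lambda/2
Substituting into constraint: lambda * (11/12) = 6
lambda = 72/11
x = 12/11, y = 18/11, z = 36/11
Minimum value = 216/11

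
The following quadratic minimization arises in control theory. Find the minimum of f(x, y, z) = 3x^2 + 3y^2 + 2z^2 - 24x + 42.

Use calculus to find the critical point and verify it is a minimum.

f(x,y,z) = 3x^2 + 3y^2 + 2z^2 - 24x + 42
df/dx = 6x + (-24) = 0 => x = 4
df/dy = 6y + (0) = 0 => y = 0
df/dz = 4z + (0) = 0 => z = 0
f(4,0,0) = 3*(4)^2 + 3*(0)^2 + 2*(0)^2 + -24*(4) + 42 = -6
Hessian is diagonal with entries 6, 6, 4 > 0, confirmed minimum.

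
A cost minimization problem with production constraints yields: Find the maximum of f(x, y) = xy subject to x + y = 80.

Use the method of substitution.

Substitute y = 80 - x into f(x,y) = xy:
g(x) = x(80 - x) = 80x - x^2
g'(x) = 80 - 2x = 0  =>  x = 40
y = 80 - 40 = 40
Maximum value = 40 * 40 = 1600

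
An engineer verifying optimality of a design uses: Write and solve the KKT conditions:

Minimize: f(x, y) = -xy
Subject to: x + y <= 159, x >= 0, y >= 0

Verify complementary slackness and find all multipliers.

Problem: min -xy s.t. x + y <= 159 (multiplier lambda), x >= 0 (mu_x), y >= 0 (mu_y)
KKT stationarity: -y + lambda - mu_x = 0, -x + lambda - mu_y = 0, with lambda, mu_x, mu_y >= 0
Complementary slackness: lambda*(x + y - 159) = 0, mu_x*x = 0, mu_y*y = 0
If lambda = 0: y = -mu_x <= 0 and x = -mu_y <= 0 force x = y = 0 with f = 0; but x = y = 159/2 is feasible with f = -25281/4 < 0, so this is not the minimum. Hence lambda > 0 and x + y = 159.
Try x > 0, y > 0 (so mu_x = mu_y = 0): y = lambda, x = lambda => x = y = lambda
x + y = 159 => 2*lambda = 159 => lambda = 159/2
x* = y* = 159/2 > 0, consistent with mu_x = mu_y = 0.
(Any feasible point with x = 0 or y = 0 has f = 0 > -25281/4, so the minimum is not on those boundaries.)
min(-xy) = -25281/4 (i.e. max xy = 25281/4)
Multipliers: lambda = 159/2, mu_x = 0, mu_y = 0
Complementary slackness: lambda*(x + y - 159) = 159/2*(159/2 + 159/2 - 159) = 0, mu_x*x = 0*159/2 = 0, mu_y*y = 0*159/2 = 0. Satisfied.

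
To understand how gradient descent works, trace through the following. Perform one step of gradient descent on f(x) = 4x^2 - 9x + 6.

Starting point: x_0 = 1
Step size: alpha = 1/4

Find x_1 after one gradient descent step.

f(x) = 4x^2 - 9x + 6
f'(x) = 8x - 9
f'(1) = 8*1 + (-9) = -1
x_1 = x_0 - alpha * f'(x_0) = 1 - 1/4 * -1 = 5/4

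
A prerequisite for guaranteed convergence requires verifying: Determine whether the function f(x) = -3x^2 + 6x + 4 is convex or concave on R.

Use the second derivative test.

f(x) = -3x^2 + 6x + 4
f'(x) = -6x + 6
f''(x) = -6
Since f''(x) = -6 < 0 for all x, f is concave on R.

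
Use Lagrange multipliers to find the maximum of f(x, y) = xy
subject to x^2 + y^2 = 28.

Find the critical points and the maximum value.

Lagrange conditions: y = 2*lambda*x and x = 2*lambda*y
If x = 0 then y = 0, violating the constraint, so x, y != 0.
Dividing: y/x = x/y => x^2 = y^2 => y = x or y = -x
Constraint: 2x^2 = 28 => x^2 = 14 => x = +/-sqrt(14)
Critical points: (sqrt(14), sqrt(14)), (-sqrt(14), -sqrt(14)), (sqrt(14), -sqrt(14)), (-sqrt(14), sqrt(14))
  y = x:  xy = x^2 = 14  at (sqrt(14), sqrt(14)) and (-sqrt(14), -sqrt(14))
  y = -x: xy = -x^2 = -14 at (sqrt(14), -sqrt(14)) and (-sqrt(14), sqrt(14))
Maximum xy = 14 at (sqrt(14), sqrt(14)) and (-sqrt(14), -sqrt(14))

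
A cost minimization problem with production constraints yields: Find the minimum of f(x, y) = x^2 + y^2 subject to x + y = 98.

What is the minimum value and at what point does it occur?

Substitute y = 98 - x into f(x,y) = x^2 + y^2:
g(x) = x^2 + (98 - x)^2 = 2x^2 - 196x + 9604
g'(x) = 4x - 196 = 0  =>  x = 49
y = 98 - 49 = 49
Minimum value = 49^2 + 49^2 = 4802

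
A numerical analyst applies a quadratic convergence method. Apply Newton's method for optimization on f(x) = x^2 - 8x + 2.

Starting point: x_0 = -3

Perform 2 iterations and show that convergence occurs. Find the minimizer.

f(x) = x^2 - 8x + 2, f'(x) = 2x + (-8), f''(x) = 2
Step 1: f'(-3) = -14, x_1 = -3 - -14/2 = 4
Step 2: f'(4) = 0, x_2 = 4 (converged)
Newton's method converges in 1 step for quadratics.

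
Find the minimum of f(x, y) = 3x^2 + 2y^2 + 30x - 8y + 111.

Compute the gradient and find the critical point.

f(x,y) = 3x^2 + 2y^2 + 30x - 8y + 111
df/dx = 6x + (30) = 0  =>  x = -5
df/dy = 4y + (-8) = 0  =>  y = 2
f(-5, 2) = 3*(-5)^2 + 2*(2)^2 + 30*(-5) + -8*(2) + 111 = 28
Hessian is diagonal with entries 6, 4 > 0, so this is a minimum.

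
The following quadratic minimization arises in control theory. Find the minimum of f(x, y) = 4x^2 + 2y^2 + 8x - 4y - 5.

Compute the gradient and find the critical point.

f(x,y) = 4x^2 + 2y^2 + 8x - 4y - 5
df/dx = 8x + (8) = 0  =>  x = -1
df/dy = 4y + (-4) = 0  =>  y = 1
f(-1, 1) = 4*(-1)^2 + 2*(1)^2 + 8*(-1) + -4*(1) + -5 = -11
Hessian is diagonal with entries 8, 4 > 0, so this is a minimum.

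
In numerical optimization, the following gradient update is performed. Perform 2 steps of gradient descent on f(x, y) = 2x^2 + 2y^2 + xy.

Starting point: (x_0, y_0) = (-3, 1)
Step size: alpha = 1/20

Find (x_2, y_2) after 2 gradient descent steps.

f(x,y) = 2x^2 + 2y^2 + xy
grad_x = 4x + 1y, grad_y = 4y + 1x
Step 1: grad = (-11, 1), (-49/20, 19/20)
Step 2: grad = (-177/20, 27/20), (-803/400, 353/400)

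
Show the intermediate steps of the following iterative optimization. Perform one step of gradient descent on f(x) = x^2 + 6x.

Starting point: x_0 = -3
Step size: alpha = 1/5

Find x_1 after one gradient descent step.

f(x) = x^2 + 6x
f'(x) = 2x + 6
f'(-3) = 2*-3 + (6) = 0
x_1 = x_0 - alpha * f'(x_0) = -3 - 1/5 * 0 = -3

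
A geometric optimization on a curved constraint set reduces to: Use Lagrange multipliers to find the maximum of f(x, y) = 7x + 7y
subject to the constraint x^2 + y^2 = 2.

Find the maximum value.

Set up Lagrange conditions: grad f = lambda * grad g
  7 = 2*lambda*x
  7 = 2*lambda*y
From these: x/y = 7/7, so x = 7t, y = 7t for some t.
Substitute into constraint: (7t)^2 + (7t)^2 = 2
  t^2 * 98 = 2
  t = sqrt(2/98)
Maximum = 7*x + 7*y = (7^2 + 7^2)*t = 98 * sqrt(2/98) = 14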